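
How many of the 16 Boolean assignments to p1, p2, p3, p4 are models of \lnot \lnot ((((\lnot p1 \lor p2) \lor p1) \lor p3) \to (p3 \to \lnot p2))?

Initial set: {\lnot \lnot ((((\lnot p1 \lor p2) \lor p1) \lor p3) \to (p3 \to \lnot p2))}.
\lnot \lnot ((((\lnot p1 \lor p2) \lor p1) \lor p3) \to (p3 \to \lnot p2)): drop double negation, giving ((((\lnot p1 \lor p2) \lor p1) \lor p3) \to (p3 \to \lnot p2)).
((((\lnot p1 \lor p2) \lor p1) \lor p3) \to (p3 \to \lnot p2)): β-rule — branch into \lnot (((\lnot p1 \lor p2) \lor p1) \lor p3)  //  (p3 \to \lnot p2).
  branch 1 (add \lnot (((\lnot p1 \lor p2) \lor p1) \lor p3)):
    \lnot (((\lnot p1 \lor p2) \lor p1) \lor p3): α-rule — add \lnot ((\lnot p1 \lor p2) \lor p1), \lnot p3.
    \lnot ((\lnot p1 \lor p2) \lor p1): α-rule — add \lnot (\lnot p1 \lor p2), \lnot p1.
    \lnot (\lnot p1 \lor p2): α-rule — add \lnot \lnot p1, \lnot p2.
    × closes — contains both p1 and \lnot p1.
  branch 2 (add (p3 \to \lnot p2)):
    (p3 \to \lnot p2): β-rule — branch into \lnot p3  //  \lnot p2.
      branch 2.1 (add \lnot p3):
        ○ open, literals {p3=F}.
      branch 2.2 (add \lnot p2):
        ○ open, literals {p2=F}.
1 branch closed, 2 open.
Each open branch fixes some atoms; the unmentioned ones are free. Counting distinct full assignments: branch {p3=F} (p1, p2, p4) contributes 8 new; branch {p2=F} (p1, p3, p4) contributes 4 new. Total: 12.

12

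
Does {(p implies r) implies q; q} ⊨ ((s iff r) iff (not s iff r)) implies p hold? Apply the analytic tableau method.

Initial set: {T ((p implies r) implies q); T q; F (((s iff r) iff (not s iff r)) implies p)}.
F (((s iff r) iff (not s iff r)) implies p): α-rule — add T ((s iff r) iff (not s iff r)), F p.
T ((p implies r) implies q): β-rule — branch into F (p implies r)  //  T q.
  branch 1 (add F (p implies r)):
    F (p implies r): α-rule — add T p, F r.
    × closes — contains both p and not p.
  branch 2 (add T q):
    T ((s iff r) iff (not s iff r)): β-rule — branch into T (s iff r), T (not s iff r)  //  F (s iff r), F (not s iff r).
      branch 2.1 (add T (s iff r), T (not s iff r)):
        T (s iff r): β-rule — branch into T s, T r  //  F s, F r.
          branch 2.1.1 (add T s, T r):
            T (not s iff r): β-rule — branch into T not s, T r  //  F not s, F r.
              branch 2.1.1.1 (add T not s, T r):
                × closes — contains both s and not s.
              branch 2.1.1.2 (add F not s, F r):
                × closes — contains both r and not r.
          branch 2.1.2 (add F s, F r):
            T (not s iff r): β-rule — branch into T not s, T r  //  F not s, F r.
              branch 2.1.2.1 (add T not s, T r):
                × closes — contains both r and not r.
              branch 2.1.2.2 (add F not s, F r):
                × closes — contains both s and not s.
      branch 2.2 (add F (s iff r), F (not s iff r)):
        F (s iff r): β-rule — branch into T s, F r  //  F s, T r.
          branch 2.2.1 (add T s, F r):
            F (not s iff r): β-rule — branch into T not s, F r  //  F not s, T r.
              branch 2.2.1.1 (add T not s, F r):
                × closes — contains both s and not s.
              branch 2.2.1.2 (add F not s, T r):
                × closes — contains both r and not r.
          branch 2.2.2 (add F s, T r):
            F (not s iff r): β-rule — branch into T not s, F r  //  F not s, T r.
              branch 2.2.2.1 (add T not s, F r):
                × closes — contains both r and not r.
              branch 2.2.2.2 (add F not s, T r):
                × closes — contains both s and not s.
All 9 branches close.
Every branch closed, so the premises entail the conclusion.

Yes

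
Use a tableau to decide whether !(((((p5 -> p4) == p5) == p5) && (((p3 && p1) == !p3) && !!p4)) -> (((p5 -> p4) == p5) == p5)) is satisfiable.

Initial set: {!(((((p5 -> p4) == p5) == p5) && (((p3 && p1) == !p3) && !!p4)) -> (((p5 -> p4) == p5) == p5))}.
!(((((p5 -> p4) == p5) == p5) && (((p3 && p1) == !p3) && !!p4)) -> (((p5 -> p4) == p5) == p5)): α-rule — add ((((p5 -> p4) == p5) == p5) && (((p3 && p1) == !p3) && !!p4)), !(((p5 -> p4) == p5) == p5).
((((p5 -> p4) == p5) == p5) && (((p3 && p1) == !p3) && !!p4)): α-rule — add (((p5 -> p4) == p5) == p5), (((p3 && p1) == !p3) && !!p4).
(((p3 && p1) == !p3) && !!p4): α-rule — add ((p3 && p1) == !p3), !!p4.
!!p4: drop double negation, giving p4.
!(((p5 -> p4) == p5) == p5): β-rule — branch into ((p5 -> p4) == p5), !p5  //  !((p5 -> p4) == p5), p5.
  branch 1 (add ((p5 -> p4) == p5), !p5):
    (((p5 -> p4) == p5) == p5): β-rule — branch into ((p5 -> p4) == p5), p5  //  !((p5 -> p4) == p5), !p5.
      branch 1.1 (add ((p5 -> p4) == p5), p5):
        × closes — contains both p5 and !p5.
      branch 1.2 (add !((p5 -> p4) == p5), !p5):
        ((p3 && p1) == !p3): β-rule — branch into (p3 && p1), !p3  //  !(p3 && p1), !!p3.
          branch 1.2.1 (add (p3 && p1), !p3):
            (p3 && p1): α-rule — add p3, p1.
            × closes — contains both p3 and !p3.
          branch 1.2.2 (add !(p3 && p1), !!p3):
            ((p5 -> p4) == p5): β-rule — branch into (p5 -> p4), p5  //  !(p5 -> p4), !p5.
              branch 1.2.2.1 (add (p5 -> p4), p5):
                × closes — contains both p5 and !p5.
              branch 1.2.2.2 (add !(p5 -> p4), !p5):
                !(p5 -> p4): α-rule — add p5, !p4.
                × closes — contains both p5 and !p5.
  branch 2 (add !((p5 -> p4) == p5), p5):
    (((p5 -> p4) == p5) == p5): β-rule — branch into ((p5 -> p4) == p5), p5  //  !((p5 -> p4) == p5), !p5.
      branch 2.1 (add ((p5 -> p4) == p5), p5):
        ((p3 && p1) == !p3): β-rule — branch into (p3 && p1), !p3  //  !(p3 && p1), !!p3.
          branch 2.1.1 (add (p3 && p1), !p3):
            (p3 && p1): α-rule — add p3, p1.
            × closes — contains both p3 and !p3.
          branch 2.1.2 (add !(p3 && p1), !!p3):
            !((p5 -> p4) == p5): β-rule — branch into (p5 -> p4), !p5  //  !(p5 -> p4), p5.
              branch 2.1.2.1 (add (p5 -> p4), !p5):
                × closes — contains both p5 and !p5.
              branch 2.1.2.2 (add !(p5 -> p4), p5):
                !(p5 -> p4): α-rule — add p5, !p4.
                × closes — contains both p4 and !p4.
      branch 2.2 (add !((p5 -> p4) == p5), !p5):
        × closes — contains both p5 and !p5.
All 8 branches close.
Every branch closed; the formula is unsatisfiable.

Unsatisfiable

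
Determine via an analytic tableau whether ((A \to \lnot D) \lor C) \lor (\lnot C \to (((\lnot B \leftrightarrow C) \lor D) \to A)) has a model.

Satisfiable

Initial set: {(((A \to \lnot D) \lor C) \lor (\lnot C \to (((\lnot B \leftrightarrow C) \lor D) \to A)))}.
(((A \to \lnot D) \lor C) \lor (\lnot C \to (((\lnot B \leftrightarrow C) \lor D) \to A))): β-rule — branch into ((A \to \lnot D) \lor C)  //  (\lnot C \to (((\lnot B \leftrightarrow C) \lor D) \to A)).
  branch 1 (add ((A \to \lnot D) \lor C)):
    ((A \to \lnot D) \lor C): β-rule — branch into (A \to \lnot D)  //  C.
      branch 1.1 (add (A \to \lnot D)):
        (A \to \lnot D): β-rule — branch into \lnot A  //  \lnot D.
          branch 1.1.1 (add \lnot A):
            ○ open, literals {A=0}.
          branch 1.1.2 (add \lnot D):
            ○ open, literals {D=0}.
      branch 1.2 (add C):
        ○ open, literals {C=1}.
  branch 2 (add (\lnot C \to (((\lnot B \leftrightarrow C) \lor D) \to A))):
    (\lnot C \to (((\lnot B \leftrightarrow C) \lor D) \to A)): β-rule — branch into \lnot \lnot C  //  (((\lnot B \leftrightarrow C) \lor D) \to A).
      branch 2.1 (add \lnot \lnot C):
        ○ open, literals {C=1}.
      branch 2.2 (add (((\lnot B \leftrightarrow C) \lor D) \to A)):
        (((\lnot B \leftrightarrow C) \lor D) \to A): β-rule — branch into \lnot ((\lnot B \leftrightarrow C) \lor D)  //  A.
          branch 2.2.1 (add \lnot ((\lnot B \leftrightarrow C) \lor D)):
            \lnot ((\lnot B \leftrightarrow C) \lor D): α-rule — add \lnot (\lnot B \leftrightarrow C), \lnot D.
            \lnot (\lnot B \leftrightarrow C): β-rule — branch into \lnot B, \lnot C  //  \lnot \lnot B, C.
              branch 2.2.1.1 (add \lnot B, \lnot C):
                ○ open, literals {B=0, C=0, D=0}.
              branch 2.2.1.2 (add \lnot \lnot B, C):
                ○ open, literals {B=1, C=1, D=0}.
          branch 2.2.2 (add A):
            ○ open, literals {A=1}.
0 branches closed, 7 open.
An open branch gives a satisfying assignment: A=0.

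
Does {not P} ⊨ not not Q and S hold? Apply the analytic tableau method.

No

Initial set: {T not P; F (not not Q and S)}.
F (not not Q and S): β-rule — branch into F not not Q  //  F S.
  branch 1 (add F not not Q):
    F not not Q: drop double negation, giving F Q.
    ○ open, literals {P=0, Q=0}.
  branch 2 (add F S):
    ○ open, literals {P=0, S=0}.
0 branches closed, 2 open.
An open branch gives a countermodel: P=0, Q=0 (unmentioned atoms arbitrary); the premises hold there but the conclusion fails.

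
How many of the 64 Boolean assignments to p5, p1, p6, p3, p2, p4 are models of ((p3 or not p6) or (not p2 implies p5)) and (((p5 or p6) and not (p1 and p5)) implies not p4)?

46

Initial set: {(((p3 or not p6) or (not p2 implies p5)) and (((p5 or p6) and not (p1 and p5)) implies not p4))}.
(((p3 or not p6) or (not p2 implies p5)) and (((p5 or p6) and not (p1 and p5)) implies not p4)): α-rule — add ((p3 or not p6) or (not p2 implies p5)), (((p5 or p6) and not (p1 and p5)) implies not p4).
((p3 or not p6) or (not p2 implies p5)): β-rule — branch into (p3 or not p6)  //  (not p2 implies p5).
  branch 1 (add (p3 or not p6)):
    (((p5 or p6) and not (p1 and p5)) implies not p4): β-rule — branch into not ((p5 or p6) and not (p1 and p5))  //  not p4.
      branch 1.1 (add not ((p5 or p6) and not (p1 and p5))):
        (p3 or not p6): β-rule — branch into p3  //  not p6.
          branch 1.1.1 (add p3):
            not ((p5 or p6) and not (p1 and p5)): β-rule — branch into not (p5 or p6)  //  not not (p1 and p5).
              branch 1.1.1.1 (add not (p5 or p6)):
                not (p5 or p6): α-rule — add not p5, not p6.
                ○ open, literals {p3=T, p5=F, p6=F}.
              branch 1.1.1.2 (add not not (p1 and p5)):
                not not (p1 and p5): α-rule — add p1, p5.
                ○ open, literals {p1=T, p3=T, p5=T}.
          branch 1.1.2 (add not p6):
            not ((p5 or p6) and not (p1 and p5)): β-rule — branch into not (p5 or p6)  //  not not (p1 and p5).
              branch 1.1.2.1 (add not (p5 or p6)):
                not (p5 or p6): α-rule — add not p5, not p6.
                ○ open, literals {p5=F, p6=F}.
              branch 1.1.2.2 (add not not (p1 and p5)):
                not not (p1 and p5): α-rule — add p1, p5.
                ○ open, literals {p1=T, p5=T, p6=F}.
      branch 1.2 (add not p4):
        (p3 or not p6): β-rule — branch into p3  //  not p6.
          branch 1.2.1 (add p3):
            ○ open, literals {p3=T, p4=F}.
          branch 1.2.2 (add not p6):
            ○ open, literals {p4=F, p6=F}.
  branch 2 (add (not p2 implies p5)):
    (((p5 or p6) and not (p1 and p5)) implies not p4): β-rule — branch into not ((p5 or p6) and not (p1 and p5))  //  not p4.
      branch 2.1 (add not ((p5 or p6) and not (p1 and p5))):
        (not p2 implies p5): β-rule — branch into not not p2  //  p5.
          branch 2.1.1 (add not not p2):
            not ((p5 or p6) and not (p1 and p5)): β-rule — branch into not (p5 or p6)  //  not not (p1 and p5).
              branch 2.1.1.1 (add not (p5 or p6)):
                not (p5 or p6): α-rule — add not p5, not p6.
                ○ open, literals {p2=T, p5=F, p6=F}.
              branch 2.1.1.2 (add not not (p1 and p5)):
                not not (p1 and p5): α-rule — add p1, p5.
                ○ open, literals {p1=T, p2=T, p5=T}.
          branch 2.1.2 (add p5):
            not ((p5 or p6) and not (p1 and p5)): β-rule — branch into not (p5 or p6)  //  not not (p1 and p5).
              branch 2.1.2.1 (add not (p5 or p6)):
                not (p5 or p6): α-rule — add not p5, not p6.
                × closes — contains both p5 and not p5.
              branch 2.1.2.2 (add not not (p1 and p5)):
                not not (p1 and p5): α-rule — add p1, p5.
                ○ open, literals {p1=T, p5=T}.
      branch 2.2 (add not p4):
        (not p2 implies p5): β-rule — branch into not not p2  //  p5.
          branch 2.2.1 (add not not p2):
            ○ open, literals {p2=T, p4=F}.
          branch 2.2.2 (add p5):
            ○ open, literals {p4=F, p5=T}.
1 branch closed, 11 open.
Each open branch fixes some atoms; the unmentioned ones are free. Counting distinct full assignments: branch {p3=T, p5=F, p6=F} (p1, p2, p4) contributes 8 new; branch {p1=T, p3=T, p5=T} (p6, p2, p4) contributes 8 new; branch {p5=F, p6=F} (p1, p3, p2, p4) contributes 8 new; branch {p1=T, p5=T, p6=F} (p3, p2, p4) contributes 4 new; branch {p3=T, p4=F} (p5, p1, p6, p2) contributes 8 new; branch {p4=F, p6=F} (p5, p1, p3, p2) contributes 2 new; branch {p2=T, p5=F, p6=F} (p1, p3, p4) contributes 0 new; branch {p1=T, p2=T, p5=T} (p6, p3, p4) contributes 2 new; branch {p1=T, p5=T} (p6, p3, p2, p4) contributes 2 new; branch {p2=T, p4=F} (p5, p1, p6, p3) contributes 3 new; branch {p4=F, p5=T} (p1, p6, p3, p2) contributes 1 new. Total: 46.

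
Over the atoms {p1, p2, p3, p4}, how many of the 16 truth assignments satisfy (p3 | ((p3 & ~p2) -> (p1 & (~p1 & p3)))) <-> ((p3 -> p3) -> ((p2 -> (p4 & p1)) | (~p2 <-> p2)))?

10

Initial set: {((p3 | ((p3 & ~p2) -> (p1 & (~p1 & p3)))) <-> ((p3 -> p3) -> ((p2 -> (p4 & p1)) | (~p2 <-> p2))))}.
((p3 | ((p3 & ~p2) -> (p1 & (~p1 & p3)))) <-> ((p3 -> p3) -> ((p2 -> (p4 & p1)) | (~p2 <-> p2)))): β-rule — branch into (p3 | ((p3 & ~p2) -> (p1 & (~p1 & p3)))), ((p3 -> p3) -> ((p2 -> (p4 & p1)) | (~p2 <-> p2)))  //  ~(p3 | ((p3 & ~p2) -> (p1 & (~p1 & p3)))), ~((p3 -> p3) -> ((p2 -> (p4 & p1)) | (~p2 <-> p2))).
  branch 1 (add (p3 | ((p3 & ~p2) -> (p1 & (~p1 & p3)))), ((p3 -> p3) -> ((p2 -> (p4 & p1)) | (~p2 <-> p2)))):
    (p3 | ((p3 & ~p2) -> (p1 & (~p1 & p3)))): β-rule — branch into p3  //  ((p3 & ~p2) -> (p1 & (~p1 & p3))).
      branch 1.1 (add p3):
        ((p3 -> p3) -> ((p2 -> (p4 & p1)) | (~p2 <-> p2))): β-rule — branch into ~(p3 -> p3)  //  ((p2 -> (p4 & p1)) | (~p2 <-> p2)).
          branch 1.1.1 (add ~(p3 -> p3)):
            ~(p3 -> p3): α-rule — add p3, ~p3.
            × closes — contains both p3 and ~p3.
          branch 1.1.2 (add ((p2 -> (p4 & p1)) | (~p2 <-> p2))):
            ((p2 -> (p4 & p1)) | (~p2 <-> p2)): β-rule — branch into (p2 -> (p4 & p1))  //  (~p2 <-> p2).
              branch 1.1.2.1 (add (p2 -> (p4 & p1))):
                (p2 -> (p4 & p1)): β-rule — branch into ~p2  //  (p4 & p1).
                  branch 1.1.2.1.1 (add ~p2):
                    ○ open, literals {p2=F, p3=T}.
                  branch 1.1.2.1.2 (add (p4 & p1)):
                    (p4 & p1): α-rule — add p4, p1.
                    ○ open, literals {p1=T, p3=T, p4=T}.
              branch 1.1.2.2 (add (~p2 <-> p2)):
                (~p2 <-> p2): β-rule — branch into ~p2, p2  //  ~~p2, ~p2.
                  branch 1.1.2.2.1 (add ~p2, p2):
                    × closes — contains both p2 and ~p2.
                  branch 1.1.2.2.2 (add ~~p2, ~p2):
                    × closes — contains both p2 and ~p2.
      branch 1.2 (add ((p3 & ~p2) -> (p1 & (~p1 & p3)))):
        ((p3 -> p3) -> ((p2 -> (p4 & p1)) | (~p2 <-> p2))): β-rule — branch into ~(p3 -> p3)  //  ((p2 -> (p4 & p1)) | (~p2 <-> p2)).
          branch 1.2.1 (add ~(p3 -> p3)):
            ~(p3 -> p3): α-rule — add p3, ~p3.
            × closes — contains both p3 and ~p3.
          branch 1.2.2 (add ((p2 -> (p4 & p1)) | (~p2 <-> p2))):
            ((p3 & ~p2) -> (p1 & (~p1 & p3))): β-rule — branch into ~(p3 & ~p2)  //  (p1 & (~p1 & p3)).
              branch 1.2.2.1 (add ~(p3 & ~p2)):
                ((p2 -> (p4 & p1)) | (~p2 <-> p2)): β-rule — branch into (p2 -> (p4 & p1))  //  (~p2 <-> p2).
                  branch 1.2.2.1.1 (add (p2 -> (p4 & p1))):
                    ~(p3 & ~p2): β-rule — branch into ~p3  //  ~~p2.
                      branch 1.2.2.1.1.1 (add ~p3):
                        (p2 -> (p4 & p1)): β-rule — branch into ~p2  //  (p4 & p1).
                          branch 1.2.2.1.1.1.1 (add ~p2):
                            ○ open, literals {p2=F, p3=F}.
                          branch 1.2.2.1.1.1.2 (add (p4 & p1)):
                            (p4 & p1): α-rule — add p4, p1.
                            ○ open, literals {p1=T, p3=F, p4=T}.
                      branch 1.2.2.1.1.2 (add ~~p2):
                        (p2 -> (p4 & p1)): β-rule — branch into ~p2  //  (p4 & p1).
                          branch 1.2.2.1.1.2.1 (add ~p2):
                            × closes — contains both p2 and ~p2.
                          branch 1.2.2.1.1.2.2 (add (p4 & p1)):
                            (p4 & p1): α-rule — add p4, p1.
                            ○ open, literals {p1=T, p2=T, p4=T}.
                  branch 1.2.2.1.2 (add (~p2 <-> p2)):
                    ~(p3 & ~p2): β-rule — branch into ~p3  //  ~~p2.
                      branch 1.2.2.1.2.1 (add ~p3):
                        (~p2 <-> p2): β-rule — branch into ~p2, p2  //  ~~p2, ~p2.
                          branch 1.2.2.1.2.1.1 (add ~p2, p2):
                            × closes — contains both p2 and ~p2.
                          branch 1.2.2.1.2.1.2 (add ~~p2, ~p2):
                            × closes — contains both p2 and ~p2.
                      branch 1.2.2.1.2.2 (add ~~p2):
                        (~p2 <-> p2): β-rule — branch into ~p2, p2  //  ~~p2, ~p2.
                          branch 1.2.2.1.2.2.1 (add ~p2, p2):
                            × closes — contains both p2 and ~p2.
                          branch 1.2.2.1.2.2.2 (add ~~p2, ~p2):
                            × closes — contains both p2 and ~p2.
              branch 1.2.2.2 (add (p1 & (~p1 & p3))):
                (p1 & (~p1 & p3)): α-rule — add p1, (~p1 & p3).
                (~p1 & p3): α-rule — add ~p1, p3.
                × closes — contains both p1 and ~p1.
  branch 2 (add ~(p3 | ((p3 & ~p2) -> (p1 & (~p1 & p3)))), ~((p3 -> p3) -> ((p2 -> (p4 & p1)) | (~p2 <-> p2)))):
    ~(p3 | ((p3 & ~p2) -> (p1 & (~p1 & p3)))): α-rule — add ~p3, ~((p3 & ~p2) -> (p1 & (~p1 & p3))).
    ~((p3 -> p3) -> ((p2 -> (p4 & p1)) | (~p2 <-> p2))): α-rule — add (p3 -> p3), ~((p2 -> (p4 & p1)) | (~p2 <-> p2)).
    ~((p3 & ~p2) -> (p1 & (~p1 & p3))): α-rule — add (p3 & ~p2), ~(p1 & (~p1 & p3)).
    ~((p2 -> (p4 & p1)) | (~p2 <-> p2)): α-rule — add ~(p2 -> (p4 & p1)), ~(~p2 <-> p2).
    (p3 & ~p2): α-rule — add p3, ~p2.
    × closes — contains both p3 and ~p3.
11 branches closed, 5 open.
Each open branch fixes some atoms; the unmentioned ones are free. Counting distinct full assignments: branch {p2=F, p3=T} (p1, p4) contributes 4 new; branch {p1=T, p3=T, p4=T} (p2) contributes 1 new; branch {p2=F, p3=F} (p1, p4) contributes 4 new; branch {p1=T, p3=F, p4=T} (p2) contributes 1 new; branch {p1=T, p2=T, p4=T} (p3) contributes 0 new. Total: 10.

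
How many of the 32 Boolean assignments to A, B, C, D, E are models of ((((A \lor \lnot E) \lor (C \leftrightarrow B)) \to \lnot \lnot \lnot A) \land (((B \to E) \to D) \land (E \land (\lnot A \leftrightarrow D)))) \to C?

30

Initial set: {T (((((A \lor \lnot E) \lor (C \leftrightarrow B)) \to \lnot \lnot \lnot A) \land (((B \to E) \to D) \land (E \land (\lnot A \leftrightarrow D)))) \to C)}.
T (((((A \lor \lnot E) \lor (C \leftrightarrow B)) \to \lnot \lnot \lnot A) \land (((B \to E) \to D) \land (E \land (\lnot A \leftrightarrow D)))) \to C): β-rule — branch into F ((((A \lor \lnot E) \lor (C \leftrightarrow B)) \to \lnot \lnot \lnot A) \land (((B \to E) \to D) \land (E \land (\lnot A \leftrightarrow D))))  //  T C.
  branch 1 (add F ((((A \lor \lnot E) \lor (C \leftrightarrow B)) \to \lnot \lnot \lnot A) \land (((B \to E) \to D) \land (E \land (\lnot A \leftrightarrow D))))):
    F ((((A \lor \lnot E) \lor (C \leftrightarrow B)) \to \lnot \lnot \lnot A) \land (((B \to E) \to D) \land (E \land (\lnot A \leftrightarrow D)))): β-rule — branch into F (((A \lor \lnot E) \lor (C \leftrightarrow B)) \to \lnot \lnot \lnot A)  //  F (((B \to E) \to D) \land (E \land (\lnot A \leftrightarrow D))).
      branch 1.1 (add F (((A \lor \lnot E) \lor (C \leftrightarrow B)) \to \lnot \lnot \lnot A)):
        F (((A \lor \lnot E) \lor (C \leftrightarrow B)) \to \lnot \lnot \lnot A): α-rule — add T ((A \lor \lnot E) \lor (C \leftrightarrow B)), F \lnot \lnot \lnot A.
        F \lnot \lnot \lnot A: drop double negation, giving F \lnot A.
        T ((A \lor \lnot E) \lor (C \leftrightarrow B)): β-rule — branch into T (A \lor \lnot E)  //  T (C \leftrightarrow B).
          branch 1.1.1 (add T (A \lor \lnot E)):
            T (A \lor \lnot E): β-rule — branch into T A  //  T \lnot E.
              branch 1.1.1.1 (add T A):
                ○ open, literals {A=1}.
              branch 1.1.1.2 (add T \lnot E):
                ○ open, literals {A=1, E=0}.
          branch 1.1.2 (add T (C \leftrightarrow B)):
            T (C \leftrightarrow B): β-rule — branch into T C, T B  //  F C, F B.
              branch 1.1.2.1 (add T C, T B):
                ○ open, literals {A=1, B=1, C=1}.
              branch 1.1.2.2 (add F C, F B):
                ○ open, literals {A=1, B=0, C=0}.
      branch 1.2 (add F (((B \to E) \to D) \land (E \land (\lnot A \leftrightarrow D)))):
        F (((B \to E) \to D) \land (E \land (\lnot A \leftrightarrow D))): β-rule — branch into F ((B \to E) \to D)  //  F (E \land (\lnot A \leftrightarrow D)).
          branch 1.2.1 (add F ((B \to E) \to D)):
            F ((B \to E) \to D): α-rule — add T (B \to E), F D.
            T (B \to E): β-rule — branch into F B  //  T E.
              branch 1.2.1.1 (add F B):
                ○ open, literals {B=0, D=0}.
              branch 1.2.1.2 (add T E):
                ○ open, literals {D=0, E=1}.
          branch 1.2.2 (add F (E \land (\lnot A \leftrightarrow D))):
            F (E \land (\lnot A \leftrightarrow D)): β-rule — branch into F E  //  F (\lnot A \leftrightarrow D).
              branch 1.2.2.1 (add F E):
                ○ open, literals {E=0}.
              branch 1.2.2.2 (add F (\lnot A \leftrightarrow D)):
                F (\lnot A \leftrightarrow D): β-rule — branch into T \lnot A, F D  //  F \lnot A, T D.
                  branch 1.2.2.2.1 (add T \lnot A, F D):
                    ○ open, literals {A=0, D=0}.
                  branch 1.2.2.2.2 (add F \lnot A, T D):
                    ○ open, literals {A=1, D=1}.
  branch 2 (add T C):
    ○ open, literals {C=1}.
0 branches closed, 10 open.
Each open branch fixes some atoms; the unmentioned ones are free. Counting distinct full assignments: branch {A=1} (B, C, D, E) contributes 16 new; branch {A=1, E=0} (B, C, D) contributes 0 new; branch {A=1, B=1, C=1} (D, E) contributes 0 new; branch {A=1, B=0, C=0} (D, E) contributes 0 new; branch {B=0, D=0} (A, C, E) contributes 4 new; branch {D=0, E=1} (A, B, C) contributes 2 new; branch {E=0} (A, B, C, D) contributes 6 new; branch {A=0, D=0} (B, C, E) contributes 0 new; branch {A=1, D=1} (B, C, E) contributes 0 new; branch {C=1} (A, B, D, E) contributes 2 new. Total: 30.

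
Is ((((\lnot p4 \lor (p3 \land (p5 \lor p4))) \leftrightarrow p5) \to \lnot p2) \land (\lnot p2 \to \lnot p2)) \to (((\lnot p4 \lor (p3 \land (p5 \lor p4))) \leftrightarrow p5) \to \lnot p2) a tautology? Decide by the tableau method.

Valid

Assume the negation and expand:
Initial set: {\lnot (((((\lnot p4 \lor (p3 \land (p5 \lor p4))) \leftrightarrow p5) \to \lnot p2) \land (\lnot p2 \to \lnot p2)) \to (((\lnot p4 \lor (p3 \land (p5 \lor p4))) \leftrightarrow p5) \to \lnot p2))}.
\lnot (((((\lnot p4 \lor (p3 \land (p5 \lor p4))) \leftrightarrow p5) \to \lnot p2) \land (\lnot p2 \to \lnot p2)) \to (((\lnot p4 \lor (p3 \land (p5 \lor p4))) \leftrightarrow p5) \to \lnot p2)): α-rule — add ((((\lnot p4 \lor (p3 \land (p5 \lor p4))) \leftrightarrow p5) \to \lnot p2) \land (\lnot p2 \to \lnot p2)), \lnot (((\lnot p4 \lor (p3 \land (p5 \lor p4))) \leftrightarrow p5) \to \lnot p2).
((((\lnot p4 \lor (p3 \land (p5 \lor p4))) \leftrightarrow p5) \to \lnot p2) \land (\lnot p2 \to \lnot p2)): α-rule — add (((\lnot p4 \lor (p3 \land (p5 \lor p4))) \leftrightarrow p5) \to \lnot p2), (\lnot p2 \to \lnot p2).
\lnot (((\lnot p4 \lor (p3 \land (p5 \lor p4))) \leftrightarrow p5) \to \lnot p2): α-rule — add ((\lnot p4 \lor (p3 \land (p5 \lor p4))) \leftrightarrow p5), \lnot \lnot p2.
(((\lnot p4 \lor (p3 \land (p5 \lor p4))) \leftrightarrow p5) \to \lnot p2): β-rule — branch into \lnot ((\lnot p4 \lor (p3 \land (p5 \lor p4))) \leftrightarrow p5)  //  \lnot p2.
  branch 1 (add \lnot ((\lnot p4 \lor (p3 \land (p5 \lor p4))) \leftrightarrow p5)):
    (\lnot p2 \to \lnot p2): β-rule — branch into \lnot \lnot p2  //  \lnot p2.
      branch 1.1 (add \lnot \lnot p2):
        ((\lnot p4 \lor (p3 \land (p5 \lor p4))) \leftrightarrow p5): β-rule — branch into (\lnot p4 \lor (p3 \land (p5 \lor p4))), p5  //  \lnot (\lnot p4 \lor (p3 \land (p5 \lor p4))), \lnot p5.
          branch 1.1.1 (add (\lnot p4 \lor (p3 \land (p5 \lor p4))), p5):
            \lnot ((\lnot p4 \lor (p3 \land (p5 \lor p4))) \leftrightarrow p5): β-rule — branch into (\lnot p4 \lor (p3 \land (p5 \lor p4))), \lnot p5  //  \lnot (\lnot p4 \lor (p3 \land (p5 \lor p4))), p5.
              branch 1.1.1.1 (add (\lnot p4 \lor (p3 \land (p5 \lor p4))), \lnot p5):
                × closes — contains both p5 and \lnot p5.
              branch 1.1.1.2 (add \lnot (\lnot p4 \lor (p3 \land (p5 \lor p4))), p5):
                \lnot (\lnot p4 \lor (p3 \land (p5 \lor p4))): α-rule — add \lnot \lnot p4, \lnot (p3 \land (p5 \lor p4)).
                (\lnot p4 \lor (p3 \land (p5 \lor p4))): β-rule — branch into \lnot p4  //  (p3 \land (p5 \lor p4)).
                  branch 1.1.1.2.1 (add \lnot p4):
                    × closes — contains both p4 and \lnot p4.
                  branch 1.1.1.2.2 (add (p3 \land (p5 \lor p4))):
                    (p3 \land (p5 \lor p4)): α-rule — add p3, (p5 \lor p4).
                    \lnot (p3 \land (p5 \lor p4)): β-rule — branch into \lnot p3  //  \lnot (p5 \lor p4).
                      branch 1.1.1.2.2.1 (add \lnot p3):
                        × closes — contains both p3 and \lnot p3.
                      branch 1.1.1.2.2.2 (add \lnot (p5 \lor p4)):
                        \lnot (p5 \lor p4): α-rule — add \lnot p5, \lnot p4.
                        × closes — contains both p5 and \lnot p5.
          branch 1.1.2 (add \lnot (\lnot p4 \lor (p3 \land (p5 \lor p4))), \lnot p5):
            \lnot (\lnot p4 \lor (p3 \land (p5 \lor p4))): α-rule — add \lnot \lnot p4, \lnot (p3 \land (p5 \lor p4)).
            \lnot ((\lnot p4 \lor (p3 \land (p5 \lor p4))) \leftrightarrow p5): β-rule — branch into (\lnot p4 \lor (p3 \land (p5 \lor p4))), \lnot p5  //  \lnot (\lnot p4 \lor (p3 \land (p5 \lor p4))), p5.
              branch 1.1.2.1 (add (\lnot p4 \lor (p3 \land (p5 \lor p4))), \lnot p5):
                \lnot (p3 \land (p5 \lor p4)): β-rule — branch into \lnot p3  //  \lnot (p5 \lor p4).
                  branch 1.1.2.1.1 (add \lnot p3):
                    (\lnot p4 \lor (p3 \land (p5 \lor p4))): β-rule — branch into \lnot p4  //  (p3 \land (p5 \lor p4)).
                      branch 1.1.2.1.1.1 (add \lnot p4):
                        × closes — contains both p4 and \lnot p4.
                      branch 1.1.2.1.1.2 (add (p3 \land (p5 \lor p4))):
                        (p3 \land (p5 \lor p4)): α-rule — add p3, (p5 \lor p4).
                        × closes — contains both p3 and \lnot p3.
                  branch 1.1.2.1.2 (add \lnot (p5 \lor p4)):
                    \lnot (p5 \lor p4): α-rule — add \lnot p5, \lnot p4.
                    × closes — contains both p4 and \lnot p4.
              branch 1.1.2.2 (add \lnot (\lnot p4 \lor (p3 \land (p5 \lor p4))), p5):
                × closes — contains both p5 and \lnot p5.
      branch 1.2 (add \lnot p2):
        × closes — contains both p2 and \lnot p2.
  branch 2 (add \lnot p2):
    × closes — contains both p2 and \lnot p2.
All 10 branches close.
Every branch closed, so the negation is unsatisfiable and the formula is valid.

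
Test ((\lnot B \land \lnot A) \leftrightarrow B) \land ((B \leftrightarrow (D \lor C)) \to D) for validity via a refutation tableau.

Not valid

Assume the negation and expand:
Initial set: {\lnot (((\lnot B \land \lnot A) \leftrightarrow B) \land ((B \leftrightarrow (D \lor C)) \to D))}.
\lnot (((\lnot B \land \lnot A) \leftrightarrow B) \land ((B \leftrightarrow (D \lor C)) \to D)): β-rule — branch into \lnot ((\lnot B \land \lnot A) \leftrightarrow B)  //  \lnot ((B \leftrightarrow (D \lor C)) \to D).
  branch 1 (add \lnot ((\lnot B \land \lnot A) \leftrightarrow B)):
    \lnot ((\lnot B \land \lnot A) \leftrightarrow B): β-rule — branch into (\lnot B \land \lnot A), \lnot B  //  \lnot (\lnot B \land \lnot A), B.
      branch 1.1 (add (\lnot B \land \lnot A), \lnot B):
        (\lnot B \land \lnot A): α-rule — add \lnot B, \lnot A.
        ○ open, literals {A=F, B=F}.
      branch 1.2 (add \lnot (\lnot B \land \lnot A), B):
        \lnot (\lnot B \land \lnot A): β-rule — branch into \lnot \lnot B  //  \lnot \lnot A.
          branch 1.2.1 (add \lnot \lnot B):
            ○ open, literals {B=T}.
          branch 1.2.2 (add \lnot \lnot A):
            ○ open, literals {A=T, B=T}.
  branch 2 (add \lnot ((B \leftrightarrow (D \lor C)) \to D)):
    \lnot ((B \leftrightarrow (D \lor C)) \to D): α-rule — add (B \leftrightarrow (D \lor C)), \lnot D.
    (B \leftrightarrow (D \lor C)): β-rule — branch into B, (D \lor C)  //  \lnot B, \lnot (D \lor C).
      branch 2.1 (add B, (D \lor C)):
        (D \lor C): β-rule — branch into D  //  C.
          branch 2.1.1 (add D):
            × closes — contains both D and \lnot D.
          branch 2.1.2 (add C):
            ○ open, literals {B=T, C=T, D=F}.
      branch 2.2 (add \lnot B, \lnot (D \lor C)):
        \lnot (D \lor C): α-rule — add \lnot D, \lnot C.
        ○ open, literals {B=F, C=F, D=F}.
1 branch closed, 5 open.
An open branch gives a countermodel: A=F, B=F (unmentioned atoms arbitrary); under it the original formula is false.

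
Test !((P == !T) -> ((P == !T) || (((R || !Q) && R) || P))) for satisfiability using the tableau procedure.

Initial set: {T !((P == !T) -> ((P == !T) || (((R || !Q) && R) || P)))}.
T !((P == !T) -> ((P == !T) || (((R || !Q) && R) || P))): α-rule — add T (P == !T), F ((P == !T) || (((R || !Q) && R) || P)).
F ((P == !T) || (((R || !Q) && R) || P)): α-rule — add F (P == !T), F (((R || !Q) && R) || P).
F (((R || !Q) && R) || P): α-rule — add F ((R || !Q) && R), F P.
T (P == !T): β-rule — branch into T P, T !T  //  F P, F !T.
  branch 1 (add T P, T !T):
    × closes — contains both P and !P.
  branch 2 (add F P, F !T):
    F (P == !T): β-rule — branch into T P, F !T  //  F P, T !T.
      branch 2.1 (add T P, F !T):
        × closes — contains both P and !P.
      branch 2.2 (add F P, T !T):
        × closes — contains both T and !T.
All 3 branches close.
Every branch closed; the formula is unsatisfiable.

Unsatisfiable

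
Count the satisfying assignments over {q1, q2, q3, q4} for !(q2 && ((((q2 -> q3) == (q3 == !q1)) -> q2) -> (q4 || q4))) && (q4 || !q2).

Initial set: {(!(q2 && ((((q2 -> q3) == (q3 == !q1)) -> q2) -> (q4 || q4))) && (q4 || !q2))}.
(!(q2 && ((((q2 -> q3) == (q3 == !q1)) -> q2) -> (q4 || q4))) && (q4 || !q2)): α-rule — add !(q2 && ((((q2 -> q3) == (q3 == !q1)) -> q2) -> (q4 || q4))), (q4 || !q2).
!(q2 && ((((q2 -> q3) == (q3 == !q1)) -> q2) -> (q4 || q4))): β-rule — branch into !q2  //  !((((q2 -> q3) == (q3 == !q1)) -> q2) -> (q4 || q4)).
  branch 1 (add !q2):
    (q4 || !q2): β-rule — branch into q4  //  !q2.
      branch 1.1 (add q4):
        ○ open, literals {q2=F, q4=T}.
      branch 1.2 (add !q2):
        ○ open, literals {q2=F}.
  branch 2 (add !((((q2 -> q3) == (q3 == !q1)) -> q2) -> (q4 || q4))):
    !((((q2 -> q3) == (q3 == !q1)) -> q2) -> (q4 || q4)): α-rule — add (((q2 -> q3) == (q3 == !q1)) -> q2), !(q4 || q4).
    !(q4 || q4): α-rule — add !q4, !q4.
    (q4 || !q2): β-rule — branch into q4  //  !q2.
      branch 2.1 (add q4):
        × closes — contains both q4 and !q4.
      branch 2.2 (add !q2):
        (((q2 -> q3) == (q3 == !q1)) -> q2): β-rule — branch into !((q2 -> q3) == (q3 == !q1))  //  q2.
          branch 2.2.1 (add !((q2 -> q3) == (q3 == !q1))):
            !((q2 -> q3) == (q3 == !q1)): β-rule — branch into (q2 -> q3), !(q3 == !q1)  //  !(q2 -> q3), (q3 == !q1).
              branch 2.2.1.1 (add (q2 -> q3), !(q3 == !q1)):
                (q2 -> q3): β-rule — branch into !q2  //  q3.
                  branch 2.2.1.1.1 (add !q2):
                    !(q3 == !q1): β-rule — branch into q3, !!q1  //  !q3, !q1.
                      branch 2.2.1.1.1.1 (add q3, !!q1):
                        ○ open, literals {q1=T, q2=F, q3=T, q4=F}.
                      branch 2.2.1.1.1.2 (add !q3, !q1):
                        ○ open, literals {q1=F, q2=F, q3=F, q4=F}.
                  branch 2.2.1.1.2 (add q3):
                    !(q3 == !q1): β-rule — branch into q3, !!q1  //  !q3, !q1.
                      branch 2.2.1.1.2.1 (add q3, !!q1):
                        ○ open, literals {q1=T, q2=F, q3=T, q4=F}.
                      branch 2.2.1.1.2.2 (add !q3, !q1):
                        × closes — contains both q3 and !q3.
              branch 2.2.1.2 (add !(q2 -> q3), (q3 == !q1)):
                !(q2 -> q3): α-rule — add q2, !q3.
                × closes — contains both q2 and !q2.
          branch 2.2.2 (add q2):
            × closes — contains both q2 and !q2.
4 branches closed, 5 open.
Each open branch fixes some atoms; the unmentioned ones are free. Counting distinct full assignments: branch {q2=F, q4=T} (q1, q3) contributes 4 new; branch {q2=F} (q1, q3, q4) contributes 4 new; branch {q1=T, q2=F, q3=T, q4=F} (none free) contributes 0 new; branch {q1=F, q2=F, q3=F, q4=F} (none free) contributes 0 new; branch {q1=T, q2=F, q3=T, q4=F} (none free) contributes 0 new. Total: 8.

8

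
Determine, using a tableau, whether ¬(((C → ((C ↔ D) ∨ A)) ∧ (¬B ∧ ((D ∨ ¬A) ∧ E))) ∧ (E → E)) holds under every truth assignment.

Assume the negation and expand:
Initial set: {¬¬(((C → ((C ↔ D) ∨ A)) ∧ (¬B ∧ ((D ∨ ¬A) ∧ E))) ∧ (E → E))}.
¬¬(((C → ((C ↔ D) ∨ A)) ∧ (¬B ∧ ((D ∨ ¬A) ∧ E))) ∧ (E → E)): α-rule — add ((C → ((C ↔ D) ∨ A)) ∧ (¬B ∧ ((D ∨ ¬A) ∧ E))), (E → E).
((C → ((C ↔ D) ∨ A)) ∧ (¬B ∧ ((D ∨ ¬A) ∧ E))): α-rule — add (C → ((C ↔ D) ∨ A)), (¬B ∧ ((D ∨ ¬A) ∧ E)).
(¬B ∧ ((D ∨ ¬A) ∧ E)): α-rule — add ¬B, ((D ∨ ¬A) ∧ E).
((D ∨ ¬A) ∧ E): α-rule — add (D ∨ ¬A), E.
(E → E): β-rule — branch into ¬E  //  E.
  branch 1 (add ¬E):
    × closes — contains both E and ¬E.
  branch 2 (add E):
    (C → ((C ↔ D) ∨ A)): β-rule — branch into ¬C  //  ((C ↔ D) ∨ A).
      branch 2.1 (add ¬C):
        (D ∨ ¬A): β-rule — branch into D  //  ¬A.
          branch 2.1.1 (add D):
            ○ open, literals {B=false, C=false, D=true, E=true}.
          branch 2.1.2 (add ¬A):
            ○ open, literals {A=false, B=false, C=false, E=true}.
      branch 2.2 (add ((C ↔ D) ∨ A)):
        (D ∨ ¬A): β-rule — branch into D  //  ¬A.
          branch 2.2.1 (add D):
            ((C ↔ D) ∨ A): β-rule — branch into (C ↔ D)  //  A.
              branch 2.2.1.1 (add (C ↔ D)):
                (C ↔ D): β-rule — branch into C, D  //  ¬C, ¬D.
                  branch 2.2.1.1.1 (add C, D):
                    ○ open, literals {B=false, C=true, D=true, E=true}.
                  branch 2.2.1.1.2 (add ¬C, ¬D):
                    × closes — contains both D and ¬D.
              branch 2.2.1.2 (add A):
                ○ open, literals {A=true, B=false, D=true, E=true}.
          branch 2.2.2 (add ¬A):
            ((C ↔ D) ∨ A): β-rule — branch into (C ↔ D)  //  A.
              branch 2.2.2.1 (add (C ↔ D)):
                (C ↔ D): β-rule — branch into C, D  //  ¬C, ¬D.
                  branch 2.2.2.1.1 (add C, D):
                    ○ open, literals {A=false, B=false, C=true, D=true, E=true}.
                  branch 2.2.2.1.2 (add ¬C, ¬D):
                    ○ open, literals {A=false, B=false, C=false, D=false, E=true}.
              branch 2.2.2.2 (add A):
                × closes — contains both A and ¬A.
3 branches closed, 6 open.
An open branch gives a countermodel: B=false, C=false, D=true, E=true (unmentioned atoms arbitrary); under it the original formula is false.

Not valid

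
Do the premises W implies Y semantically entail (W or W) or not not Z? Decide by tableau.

No

Initial set: {(W implies Y); not ((W or W) or not not Z)}.
not ((W or W) or not not Z): α-rule — add not (W or W), not not not Z.
not (W or W): α-rule — add not W, not W.
not not not Z: drop double negation, giving not Z.
(W implies Y): β-rule — branch into not W  //  Y.
  branch 1 (add not W):
    ○ open, literals {W=0, Z=0}.
  branch 2 (add Y):
    ○ open, literals {W=0, Y=1, Z=0}.
0 branches closed, 2 open.
An open branch gives a countermodel: W=0, Z=0 (unmentioned atoms arbitrary); the premises hold there but the conclusion fails.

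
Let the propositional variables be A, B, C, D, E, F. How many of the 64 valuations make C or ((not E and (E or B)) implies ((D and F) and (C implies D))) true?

Initial set: {(C or ((not E and (E or B)) implies ((D and F) and (C implies D))))}.
(C or ((not E and (E or B)) implies ((D and F) and (C implies D)))): β-rule — branch into C  //  ((not E and (E or B)) implies ((D and F) and (C implies D))).
  branch 1 (add C):
    ○ open, literals {C=true}.
  branch 2 (add ((not E and (E or B)) implies ((D and F) and (C implies D)))):
    ((not E and (E or B)) implies ((D and F) and (C implies D))): β-rule — branch into not (not E and (E or B))  //  ((D and F) and (C implies D)).
      branch 2.1 (add not (not E and (E or B))):
        not (not E and (E or B)): β-rule — branch into not not E  //  not (E or B).
          branch 2.1.1 (add not not E):
            ○ open, literals {E=true}.
          branch 2.1.2 (add not (E or B)):
            not (E or B): α-rule — add not E, not B.
            ○ open, literals {B=false, E=false}.
      branch 2.2 (add ((D and F) and (C implies D))):
        ((D and F) and (C implies D)): α-rule — add (D and F), (C implies D).
        (D and F): α-rule — add D, F.
        (C implies D): β-rule — branch into not C  //  D.
          branch 2.2.1 (add not C):
            ○ open, literals {C=false, D=true, F=true}.
          branch 2.2.2 (add D):
            ○ open, literals {D=true, F=true}.
0 branches closed, 5 open.
Each open branch fixes some atoms; the unmentioned ones are free. Counting distinct full assignments: branch {C=true} (A, B, D, E, F) contributes 32 new; branch {E=true} (A, B, C, D, F) contributes 16 new; branch {B=false, E=false} (A, C, D, F) contributes 8 new; branch {C=false, D=true, F=true} (A, B, E) contributes 2 new; branch {D=true, F=true} (A, B, C, E) contributes 0 new. Total: 58.

58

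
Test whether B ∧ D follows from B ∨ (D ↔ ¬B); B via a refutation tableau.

No

Initial set: {(B ∨ (D ↔ ¬B)); B; ¬(B ∧ D)}.
(B ∨ (D ↔ ¬B)): β-rule — branch into B  //  (D ↔ ¬B).
  branch 1 (add B):
    ¬(B ∧ D): β-rule — branch into ¬B  //  ¬D.
      branch 1.1 (add ¬B):
        × closes — contains both B and ¬B.
      branch 1.2 (add ¬D):
        ○ open, literals {B=T, D=F}.
  branch 2 (add (D ↔ ¬B)):
    ¬(B ∧ D): β-rule — branch into ¬B  //  ¬D.
      branch 2.1 (add ¬B):
        × closes — contains both B and ¬B.
      branch 2.2 (add ¬D):
        (D ↔ ¬B): β-rule — branch into D, ¬B  //  ¬D, ¬¬B.
          branch 2.2.1 (add D, ¬B):
            × closes — contains both D and ¬D.
          branch 2.2.2 (add ¬D, ¬¬B):
            ○ open, literals {B=T, D=F}.
3 branches closed, 2 open.
An open branch gives a countermodel: B=T, D=F (unmentioned atoms arbitrary); the premises hold there but the conclusion fails.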